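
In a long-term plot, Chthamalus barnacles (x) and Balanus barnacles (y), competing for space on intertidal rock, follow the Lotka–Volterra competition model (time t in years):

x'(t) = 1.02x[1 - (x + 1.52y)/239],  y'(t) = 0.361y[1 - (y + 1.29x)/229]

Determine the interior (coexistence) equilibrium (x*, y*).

Setting both brackets to zero gives the nullclines x + 1.52y = 239 and 1.29x + y = 229.
Substituting y = 229 - 1.29x into the first: x(1 - 1.52·1.29) = 239 - 1.52·229.
So x* = -109/-0.961 = 114, and then y* = 229 - 1.29·114 = 82.5.

x* ≈ 114, y* ≈ 82.5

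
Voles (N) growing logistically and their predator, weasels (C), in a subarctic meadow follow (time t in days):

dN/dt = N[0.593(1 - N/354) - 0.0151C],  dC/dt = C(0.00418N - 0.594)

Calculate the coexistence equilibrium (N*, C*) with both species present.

N* ≈ 142, C* ≈ 23.5

From dC/dt = 0 with C > 0: 0.00418N* = 0.594, so N* = 142.
Substitute into dN/dt = 0: 0.593(1 - 142/354) = 0.0151C*.
The bracket is 0.599, giving C* = 0.355/0.0151 = 23.5.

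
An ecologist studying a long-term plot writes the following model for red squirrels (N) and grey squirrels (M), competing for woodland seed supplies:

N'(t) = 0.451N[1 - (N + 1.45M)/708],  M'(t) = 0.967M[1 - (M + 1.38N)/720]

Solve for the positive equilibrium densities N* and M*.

Setting both brackets to zero gives the nullclines N + 1.45M = 708 and 1.38N + M = 720.
Substituting M = 720 - 1.38N into the first: N(1 - 1.45·1.38) = 708 - 1.45·720.
So N* = -336/-1 = 336, and then M* = 720 - 1.38·336 = 257.

N* ≈ 336, M* ≈ 257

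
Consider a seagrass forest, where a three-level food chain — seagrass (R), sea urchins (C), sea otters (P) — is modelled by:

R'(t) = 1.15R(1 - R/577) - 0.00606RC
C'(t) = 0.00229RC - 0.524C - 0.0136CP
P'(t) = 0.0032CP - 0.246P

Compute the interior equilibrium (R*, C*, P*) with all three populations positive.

R* ≈ 343, C* ≈ 76.9, P* ≈ 19.3

From dP/dt = 0: 0.0032C* = 0.246, so C* = 76.9.
From dR/dt = 0: 1.15(1 - R*/577) = 0.00606·76.9, giving R* = 577·(1 - 0.405) = 343.
From dC/dt = 0: 0.00229·343 - 0.524 = 0.0136P*, so P* = 0.262/0.0136 = 19.3.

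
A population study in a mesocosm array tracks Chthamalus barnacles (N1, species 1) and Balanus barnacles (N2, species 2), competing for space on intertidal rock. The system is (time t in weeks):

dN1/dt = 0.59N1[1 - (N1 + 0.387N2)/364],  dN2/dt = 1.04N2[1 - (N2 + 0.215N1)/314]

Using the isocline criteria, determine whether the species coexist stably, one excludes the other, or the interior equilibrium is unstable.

Compare the nullcline intercepts: K1/α12 = 364/0.387 = 941 > K2 = 314; K2/α21 = 314/0.215 = 1460 > K1 = 364.
Since both inequalities hold, each species can invade when rare, so the interior equilibrium is stable.

stable coexistence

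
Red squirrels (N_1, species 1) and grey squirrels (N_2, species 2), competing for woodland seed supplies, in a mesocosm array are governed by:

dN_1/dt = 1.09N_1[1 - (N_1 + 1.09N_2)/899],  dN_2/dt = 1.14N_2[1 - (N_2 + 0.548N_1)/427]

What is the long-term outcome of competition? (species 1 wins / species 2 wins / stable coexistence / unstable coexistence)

Compare the nullcline intercepts: K1/α12 = 899/1.09 = 825 > K2 = 427; K2/α21 = 427/0.548 = 779 < K1 = 899.
Since the inequalities point opposite ways, species 1 can invade but species 2 cannot.

species 1 excludes species 2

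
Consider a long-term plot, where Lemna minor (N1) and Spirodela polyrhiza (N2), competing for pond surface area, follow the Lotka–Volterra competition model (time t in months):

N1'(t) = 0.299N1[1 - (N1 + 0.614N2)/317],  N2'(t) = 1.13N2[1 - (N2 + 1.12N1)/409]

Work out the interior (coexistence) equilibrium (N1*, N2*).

Setting both brackets to zero gives the nullclines N1 + 0.614N2 = 317 and 1.12N1 + N2 = 409.
Substituting N2 = 409 - 1.12N1 into the first: N1(1 - 0.614·1.12) = 317 - 0.614·409.
So N1* = 65.9/0.312 = 211, and then N2* = 409 - 1.12·211 = 173.

N1* ≈ 211, N2* ≈ 173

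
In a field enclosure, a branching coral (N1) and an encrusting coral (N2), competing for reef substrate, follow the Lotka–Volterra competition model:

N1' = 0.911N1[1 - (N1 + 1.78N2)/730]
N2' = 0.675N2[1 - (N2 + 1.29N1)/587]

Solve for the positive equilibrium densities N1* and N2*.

N1* ≈ 243, N2* ≈ 274

Setting both brackets to zero gives the nullclines N1 + 1.78N2 = 730 and 1.29N1 + N2 = 587.
Substituting N2 = 587 - 1.29N1 into the first: N1(1 - 1.78·1.29) = 730 - 1.78·587.
So N1* = -315/-1.3 = 243, and then N2* = 587 - 1.29·243 = 274.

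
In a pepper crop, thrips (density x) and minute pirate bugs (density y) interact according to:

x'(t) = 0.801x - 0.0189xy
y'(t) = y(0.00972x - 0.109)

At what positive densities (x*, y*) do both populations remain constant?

Set dy/dt = 0 with y > 0: 0.00972x - 0.109 = 0, so x* = 0.109/0.00972 = 11.2.
Set dx/dt = 0 with x > 0: 0.801 - 0.0189y = 0, so y* = 0.801/0.0189 = 42.4.

x* ≈ 11.2, y* ≈ 42.4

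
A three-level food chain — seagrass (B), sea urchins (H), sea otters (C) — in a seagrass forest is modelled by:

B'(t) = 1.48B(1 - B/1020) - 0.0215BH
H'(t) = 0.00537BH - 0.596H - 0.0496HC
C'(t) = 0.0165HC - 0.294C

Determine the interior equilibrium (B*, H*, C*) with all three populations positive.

B* ≈ 756, H* ≈ 17.8, C* ≈ 69.8

From dC/dt = 0: 0.0165H* = 0.294, so H* = 17.8.
From dB/dt = 0: 1.48(1 - B*/1020) = 0.0215·17.8, giving B* = 1020·(1 - 0.259) = 756.
From dH/dt = 0: 0.00537·756 - 0.596 = 0.0496C*, so C* = 3.46/0.0496 = 69.8.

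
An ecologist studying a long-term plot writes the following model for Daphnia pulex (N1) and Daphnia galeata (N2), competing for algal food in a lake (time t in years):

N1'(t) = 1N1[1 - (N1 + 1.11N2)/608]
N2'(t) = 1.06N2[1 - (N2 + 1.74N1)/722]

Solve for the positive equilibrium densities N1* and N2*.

Setting both brackets to zero gives the nullclines N1 + 1.11N2 = 608 and 1.74N1 + N2 = 722.
Substituting N2 = 722 - 1.74N1 into the first: N1(1 - 1.11·1.74) = 608 - 1.11·722.
So N1* = -193/-0.931 = 208, and then N2* = 722 - 1.74·208 = 361.

N1* ≈ 208, N2* ≈ 361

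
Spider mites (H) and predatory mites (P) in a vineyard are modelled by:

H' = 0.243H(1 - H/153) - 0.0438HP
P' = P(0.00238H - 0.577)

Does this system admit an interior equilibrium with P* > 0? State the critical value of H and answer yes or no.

The predator equation gives dP/dt > 0 only when H > 0.577/0.00238 = 242.
Without the predator, H → K = 153. Since 153 < 242, the predator cannot invade.

Threshold H = 242; K < 242, so no, the predator goes extinct.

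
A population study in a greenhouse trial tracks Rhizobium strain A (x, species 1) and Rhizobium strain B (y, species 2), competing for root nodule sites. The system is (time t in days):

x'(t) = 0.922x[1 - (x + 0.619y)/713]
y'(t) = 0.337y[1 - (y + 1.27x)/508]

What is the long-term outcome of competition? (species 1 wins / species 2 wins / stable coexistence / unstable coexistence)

Compare the nullcline intercepts: K1/α12 = 713/0.619 = 1150 > K2 = 508; K2/α21 = 508/1.27 = 400 < K1 = 713.
Since the inequalities point opposite ways, species 1 can invade but species 2 cannot.

species 1 excludes species 2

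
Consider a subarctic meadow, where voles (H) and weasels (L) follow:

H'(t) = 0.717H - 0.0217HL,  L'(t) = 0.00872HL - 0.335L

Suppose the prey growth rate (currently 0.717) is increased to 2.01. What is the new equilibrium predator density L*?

At the interior fixed point, setting dH/dt = 0 with H > 0 fixes L* = (prey growth rate)/(HL coefficient) — independent of the other coefficients.
With the change, L* = 2.01/0.0217 = 92.6; it rises from 33.

L* ≈ 92.6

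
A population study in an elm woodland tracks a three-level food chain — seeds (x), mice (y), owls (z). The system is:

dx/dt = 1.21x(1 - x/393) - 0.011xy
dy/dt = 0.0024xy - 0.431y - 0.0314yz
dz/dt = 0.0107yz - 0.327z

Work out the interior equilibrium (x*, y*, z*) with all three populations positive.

x* ≈ 284, y* ≈ 30.6, z* ≈ 7.97

From dz/dt = 0: 0.0107y* = 0.327, so y* = 30.6.
From dx/dt = 0: 1.21(1 - x*/393) = 0.011·30.6, giving x* = 393·(1 - 0.278) = 284.
From dy/dt = 0: 0.0024·284 - 0.431 = 0.0314z*, so z* = 0.25/0.0314 = 7.97.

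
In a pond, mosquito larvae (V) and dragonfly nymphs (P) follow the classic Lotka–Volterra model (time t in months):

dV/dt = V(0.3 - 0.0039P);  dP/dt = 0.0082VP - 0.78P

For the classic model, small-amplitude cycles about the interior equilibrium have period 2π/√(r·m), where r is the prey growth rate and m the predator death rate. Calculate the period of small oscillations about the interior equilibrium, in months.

T ≈ 13 months

Here r = 0.3 and m = 0.78, so r·m = 0.234.
ω = √0.234 = 0.484 per month, hence T = 2π/ω ≈ 13 months.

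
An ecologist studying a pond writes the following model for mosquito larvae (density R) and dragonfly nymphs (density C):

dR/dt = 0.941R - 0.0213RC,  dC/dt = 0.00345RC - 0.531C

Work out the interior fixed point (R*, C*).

Set dC/dt = 0 with C > 0: 0.00345R - 0.531 = 0, so R* = 0.531/0.00345 = 154.
Set dR/dt = 0 with R > 0: 0.941 - 0.0213C = 0, so C* = 0.941/0.0213 = 44.2.

R* ≈ 154, C* ≈ 44.2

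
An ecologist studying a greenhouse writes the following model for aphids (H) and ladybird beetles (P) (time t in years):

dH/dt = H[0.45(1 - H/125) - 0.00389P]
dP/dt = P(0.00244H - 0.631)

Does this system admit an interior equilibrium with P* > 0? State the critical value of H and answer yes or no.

Threshold H = 259; K < 259, so no, the predator goes extinct.

The predator equation gives dP/dt > 0 only when H > 0.631/0.00244 = 259.
Without the predator, H → K = 125. Since 125 < 259, the predator cannot invade.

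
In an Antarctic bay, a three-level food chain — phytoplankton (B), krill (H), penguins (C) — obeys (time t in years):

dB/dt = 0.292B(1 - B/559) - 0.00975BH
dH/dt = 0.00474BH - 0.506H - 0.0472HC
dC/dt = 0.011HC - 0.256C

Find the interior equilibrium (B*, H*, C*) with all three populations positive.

From dC/dt = 0: 0.011H* = 0.256, so H* = 23.3.
From dB/dt = 0: 0.292(1 - B*/559) = 0.00975·23.3, giving B* = 559·(1 - 0.777) = 125.
From dH/dt = 0: 0.00474·125 - 0.506 = 0.0472C*, so C* = 0.0846/0.0472 = 1.79.

B* ≈ 125, H* ≈ 23.3, C* ≈ 1.79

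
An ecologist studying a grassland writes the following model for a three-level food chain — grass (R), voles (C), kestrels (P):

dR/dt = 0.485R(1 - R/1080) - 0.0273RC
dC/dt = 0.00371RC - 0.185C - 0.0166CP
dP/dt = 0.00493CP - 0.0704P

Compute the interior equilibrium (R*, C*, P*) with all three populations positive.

From dP/dt = 0: 0.00493C* = 0.0704, so C* = 14.3.
From dR/dt = 0: 0.485(1 - R*/1080) = 0.0273·14.3, giving R* = 1080·(1 - 0.804) = 212.
From dC/dt = 0: 0.00371·212 - 0.185 = 0.0166P*, so P* = 0.601/0.0166 = 36.2.

R* ≈ 212, C* ≈ 14.3, P* ≈ 36.2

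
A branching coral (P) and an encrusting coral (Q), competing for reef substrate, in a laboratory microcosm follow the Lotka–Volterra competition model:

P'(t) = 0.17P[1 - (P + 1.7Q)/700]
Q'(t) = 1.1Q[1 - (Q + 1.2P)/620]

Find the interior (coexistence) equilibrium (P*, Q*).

Setting both brackets to zero gives the nullclines P + 1.7Q = 700 and 1.2P + Q = 620.
Substituting Q = 620 - 1.2P into the first: P(1 - 1.7·1.2) = 700 - 1.7·620.
So P* = -354/-1.04 = 340, and then Q* = 620 - 1.2·340 = 212.

P* ≈ 340, Q* ≈ 212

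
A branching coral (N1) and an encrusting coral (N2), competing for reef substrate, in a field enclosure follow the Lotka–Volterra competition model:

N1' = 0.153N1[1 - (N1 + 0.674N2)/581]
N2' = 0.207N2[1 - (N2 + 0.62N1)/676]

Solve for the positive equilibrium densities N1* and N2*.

N1* ≈ 215, N2* ≈ 542

Setting both brackets to zero gives the nullclines N1 + 0.674N2 = 581 and 0.62N1 + N2 = 676.
Substituting N2 = 676 - 0.62N1 into the first: N1(1 - 0.674·0.62) = 581 - 0.674·676.
So N1* = 125/0.582 = 215, and then N2* = 676 - 0.62·215 = 542.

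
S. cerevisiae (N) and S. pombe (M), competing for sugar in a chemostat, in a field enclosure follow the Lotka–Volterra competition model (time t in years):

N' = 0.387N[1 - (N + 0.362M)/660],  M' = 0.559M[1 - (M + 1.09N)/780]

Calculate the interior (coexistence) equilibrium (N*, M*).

Setting both brackets to zero gives the nullclines N + 0.362M = 660 and 1.09N + M = 780.
Substituting M = 780 - 1.09N into the first: N(1 - 0.362·1.09) = 660 - 0.362·780.
So N* = 378/0.605 = 624, and then M* = 780 - 1.09·624 = 100.

N* ≈ 624, M* ≈ 100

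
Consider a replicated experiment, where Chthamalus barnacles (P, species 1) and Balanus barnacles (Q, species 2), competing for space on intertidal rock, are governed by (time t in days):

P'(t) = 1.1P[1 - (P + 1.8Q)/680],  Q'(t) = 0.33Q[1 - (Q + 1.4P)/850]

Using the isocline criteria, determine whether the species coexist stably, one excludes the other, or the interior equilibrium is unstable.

Compare the nullcline intercepts: K1/α12 = 680/1.8 = 378 < K2 = 850; K2/α21 = 850/1.4 = 607 < K1 = 680.
Since both are reversed, neither can invade when rare; the interior point is a saddle.

unstable coexistence (outcome depends on initial conditions)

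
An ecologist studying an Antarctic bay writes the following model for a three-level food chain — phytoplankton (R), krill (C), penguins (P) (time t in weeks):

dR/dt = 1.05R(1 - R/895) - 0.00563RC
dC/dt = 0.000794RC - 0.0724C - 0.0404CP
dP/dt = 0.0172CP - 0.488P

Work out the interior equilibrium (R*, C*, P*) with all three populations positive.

R* ≈ 759, C* ≈ 28.4, P* ≈ 13.1

From dP/dt = 0: 0.0172C* = 0.488, so C* = 28.4.
From dR/dt = 0: 1.05(1 - R*/895) = 0.00563·28.4, giving R* = 895·(1 - 0.152) = 759.
From dC/dt = 0: 0.000794·759 - 0.0724 = 0.0404P*, so P* = 0.53/0.0404 = 13.1.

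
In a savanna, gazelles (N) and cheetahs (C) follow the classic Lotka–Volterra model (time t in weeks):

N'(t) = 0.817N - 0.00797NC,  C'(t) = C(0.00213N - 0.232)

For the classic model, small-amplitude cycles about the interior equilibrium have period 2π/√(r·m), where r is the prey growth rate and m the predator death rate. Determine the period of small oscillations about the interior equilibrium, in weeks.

T ≈ 14.4 weeks

Here r = 0.817 and m = 0.232, so r·m = 0.19.
ω = √0.19 = 0.435 per week, hence T = 2π/ω ≈ 14.4 weeks.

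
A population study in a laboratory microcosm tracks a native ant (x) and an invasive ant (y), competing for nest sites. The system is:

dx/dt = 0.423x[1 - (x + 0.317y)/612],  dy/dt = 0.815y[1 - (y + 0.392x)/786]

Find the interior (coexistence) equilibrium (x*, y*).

x* ≈ 414, y* ≈ 624

Setting both brackets to zero gives the nullclines x + 0.317y = 612 and 0.392x + y = 786.
Substituting y = 786 - 0.392x into the first: x(1 - 0.317·0.392) = 612 - 0.317·786.
So x* = 363/0.876 = 414, and then y* = 786 - 0.392·414 = 624.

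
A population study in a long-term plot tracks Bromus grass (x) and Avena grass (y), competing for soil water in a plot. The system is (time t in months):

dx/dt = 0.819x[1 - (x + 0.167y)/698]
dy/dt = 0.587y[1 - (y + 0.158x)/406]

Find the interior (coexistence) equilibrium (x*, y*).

Setting both brackets to zero gives the nullclines x + 0.167y = 698 and 0.158x + y = 406.
Substituting y = 406 - 0.158x into the first: x(1 - 0.167·0.158) = 698 - 0.167·406.
So x* = 630/0.974 = 647, and then y* = 406 - 0.158·647 = 304.

x* ≈ 647, y* ≈ 304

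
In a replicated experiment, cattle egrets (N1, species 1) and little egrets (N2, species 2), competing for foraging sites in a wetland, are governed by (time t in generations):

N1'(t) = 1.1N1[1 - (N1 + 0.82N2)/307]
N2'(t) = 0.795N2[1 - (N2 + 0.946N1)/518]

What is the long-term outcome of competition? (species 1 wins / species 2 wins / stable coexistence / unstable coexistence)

Compare the nullcline intercepts: K1/α12 = 307/0.82 = 374 < K2 = 518; K2/α21 = 518/0.946 = 548 > K1 = 307.
Since the inequalities point opposite ways, species 2 can invade but species 1 cannot.

species 2 excludes species 1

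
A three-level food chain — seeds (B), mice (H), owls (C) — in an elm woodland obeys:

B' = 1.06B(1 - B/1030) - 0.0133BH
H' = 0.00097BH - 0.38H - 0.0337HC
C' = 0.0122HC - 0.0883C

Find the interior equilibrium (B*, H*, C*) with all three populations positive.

B* ≈ 936, H* ≈ 7.24, C* ≈ 15.7

From dC/dt = 0: 0.0122H* = 0.0883, so H* = 7.24.
From dB/dt = 0: 1.06(1 - B*/1030) = 0.0133·7.24, giving B* = 1030·(1 - 0.0908) = 936.
From dH/dt = 0: 0.00097·936 - 0.38 = 0.0337C*, so C* = 0.528/0.0337 = 15.7.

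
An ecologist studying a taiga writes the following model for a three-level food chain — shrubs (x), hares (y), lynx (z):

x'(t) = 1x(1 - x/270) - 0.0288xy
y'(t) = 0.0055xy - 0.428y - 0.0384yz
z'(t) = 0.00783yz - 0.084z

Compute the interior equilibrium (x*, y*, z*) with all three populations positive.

From dz/dt = 0: 0.00783y* = 0.084, so y* = 10.7.
From dx/dt = 0: 1(1 - x*/270) = 0.0288·10.7, giving x* = 270·(1 - 0.309) = 187.
From dy/dt = 0: 0.0055·187 - 0.428 = 0.0384z*, so z* = 0.598/0.0384 = 15.6.

x* ≈ 187, y* ≈ 10.7, z* ≈ 15.6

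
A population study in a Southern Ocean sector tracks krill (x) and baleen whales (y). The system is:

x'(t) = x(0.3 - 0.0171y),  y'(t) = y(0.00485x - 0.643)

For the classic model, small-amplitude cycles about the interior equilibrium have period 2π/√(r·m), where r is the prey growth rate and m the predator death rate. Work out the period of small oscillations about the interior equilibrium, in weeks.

T ≈ 14.3 weeks

Here r = 0.3 and m = 0.643, so r·m = 0.193.
ω = √0.193 = 0.439 per week, hence T = 2π/ω ≈ 14.3 weeks.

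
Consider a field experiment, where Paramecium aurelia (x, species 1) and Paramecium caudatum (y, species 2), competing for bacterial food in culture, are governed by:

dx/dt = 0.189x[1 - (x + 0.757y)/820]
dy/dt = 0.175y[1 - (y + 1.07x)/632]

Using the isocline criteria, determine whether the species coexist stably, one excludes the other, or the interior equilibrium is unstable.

Compare the nullcline intercepts: K1/α12 = 820/0.757 = 1080 > K2 = 632; K2/α21 = 632/1.07 = 591 < K1 = 820.
Since the inequalities point opposite ways, species 1 can invade but species 2 cannot.

species 1 excludes species 2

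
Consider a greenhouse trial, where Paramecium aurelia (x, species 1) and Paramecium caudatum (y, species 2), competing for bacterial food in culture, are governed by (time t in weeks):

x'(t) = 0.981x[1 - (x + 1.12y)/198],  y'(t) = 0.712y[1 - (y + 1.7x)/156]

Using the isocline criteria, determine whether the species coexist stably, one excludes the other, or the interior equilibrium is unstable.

species 1 excludes species 2

Compare the nullcline intercepts: K1/α12 = 198/1.12 = 177 > K2 = 156; K2/α21 = 156/1.7 = 91.8 < K1 = 198.
Since the inequalities point opposite ways, species 1 can invade but species 2 cannot.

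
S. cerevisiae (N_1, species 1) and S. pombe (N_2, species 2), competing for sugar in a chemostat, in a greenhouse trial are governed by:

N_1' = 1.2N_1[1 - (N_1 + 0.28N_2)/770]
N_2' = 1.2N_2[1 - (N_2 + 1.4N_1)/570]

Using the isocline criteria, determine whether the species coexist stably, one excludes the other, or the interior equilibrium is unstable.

species 1 excludes species 2

Compare the nullcline intercepts: K1/α12 = 770/0.28 = 2750 > K2 = 570; K2/α21 = 570/1.4 = 407 < K1 = 770.
Since the inequalities point opposite ways, species 1 can invade but species 2 cannot.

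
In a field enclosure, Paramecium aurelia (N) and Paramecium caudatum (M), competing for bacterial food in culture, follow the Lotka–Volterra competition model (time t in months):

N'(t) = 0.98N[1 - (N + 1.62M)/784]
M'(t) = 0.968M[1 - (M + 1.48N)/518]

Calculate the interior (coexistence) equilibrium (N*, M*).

Setting both brackets to zero gives the nullclines N + 1.62M = 784 and 1.48N + M = 518.
Substituting M = 518 - 1.48N into the first: N(1 - 1.62·1.48) = 784 - 1.62·518.
So N* = -55.2/-1.4 = 39.5, and then M* = 518 - 1.48·39.5 = 460.

N* ≈ 39.5, M* ≈ 460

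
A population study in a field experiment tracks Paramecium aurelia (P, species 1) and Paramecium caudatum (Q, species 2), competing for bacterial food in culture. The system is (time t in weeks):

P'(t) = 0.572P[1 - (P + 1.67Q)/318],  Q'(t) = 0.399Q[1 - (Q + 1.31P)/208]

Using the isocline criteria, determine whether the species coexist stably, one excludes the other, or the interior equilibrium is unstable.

unstable coexistence (outcome depends on initial conditions)

Compare the nullcline intercepts: K1/α12 = 318/1.67 = 190 < K2 = 208; K2/α21 = 208/1.31 = 159 < K1 = 318.
Since both are reversed, neither can invade when rare; the interior point is a saddle.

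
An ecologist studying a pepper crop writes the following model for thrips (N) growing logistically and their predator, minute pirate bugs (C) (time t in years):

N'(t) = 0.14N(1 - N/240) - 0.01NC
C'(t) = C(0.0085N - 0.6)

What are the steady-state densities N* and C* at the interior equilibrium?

N* ≈ 70.6, C* ≈ 9.88

From dC/dt = 0 with C > 0: 0.0085N* = 0.6, so N* = 70.6.
Substitute into dN/dt = 0: 0.14(1 - 70.6/240) = 0.01C*.
The bracket is 0.706, giving C* = 0.0988/0.01 = 9.88.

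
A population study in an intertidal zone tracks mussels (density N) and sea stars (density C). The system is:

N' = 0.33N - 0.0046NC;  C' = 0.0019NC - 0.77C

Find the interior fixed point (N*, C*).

Set dC/dt = 0 with C > 0: 0.0019N - 0.77 = 0, so N* = 0.77/0.0019 = 405.
Set dN/dt = 0 with N > 0: 0.33 - 0.0046C = 0, so C* = 0.33/0.0046 = 71.7.

N* ≈ 405, C* ≈ 71.7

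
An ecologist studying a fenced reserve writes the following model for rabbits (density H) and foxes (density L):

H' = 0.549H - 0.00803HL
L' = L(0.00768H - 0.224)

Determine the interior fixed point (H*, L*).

Set dL/dt = 0 with L > 0: 0.00768H - 0.224 = 0, so H* = 0.224/0.00768 = 29.2.
Set dH/dt = 0 with H > 0: 0.549 - 0.00803L = 0, so L* = 0.549/0.00803 = 68.4.

H* ≈ 29.2, L* ≈ 68.4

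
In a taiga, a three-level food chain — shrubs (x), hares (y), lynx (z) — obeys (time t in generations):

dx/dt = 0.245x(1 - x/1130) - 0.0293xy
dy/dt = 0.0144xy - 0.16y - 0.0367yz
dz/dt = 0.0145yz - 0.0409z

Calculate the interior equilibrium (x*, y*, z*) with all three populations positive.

From dz/dt = 0: 0.0145y* = 0.0409, so y* = 2.82.
From dx/dt = 0: 0.245(1 - x*/1130) = 0.0293·2.82, giving x* = 1130·(1 - 0.337) = 749.
From dy/dt = 0: 0.0144·749 - 0.16 = 0.0367z*, so z* = 10.6/0.0367 = 289.

x* ≈ 749, y* ≈ 2.82, z* ≈ 289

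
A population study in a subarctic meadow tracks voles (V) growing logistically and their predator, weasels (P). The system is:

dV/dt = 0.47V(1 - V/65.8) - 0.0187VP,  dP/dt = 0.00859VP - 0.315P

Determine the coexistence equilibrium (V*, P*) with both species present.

From dP/dt = 0 with P > 0: 0.00859V* = 0.315, so V* = 36.7.
Substitute into dV/dt = 0: 0.47(1 - 36.7/65.8) = 0.0187P*.
The bracket is 0.443, giving P* = 0.208/0.0187 = 11.1.

V* ≈ 36.7, P* ≈ 11.1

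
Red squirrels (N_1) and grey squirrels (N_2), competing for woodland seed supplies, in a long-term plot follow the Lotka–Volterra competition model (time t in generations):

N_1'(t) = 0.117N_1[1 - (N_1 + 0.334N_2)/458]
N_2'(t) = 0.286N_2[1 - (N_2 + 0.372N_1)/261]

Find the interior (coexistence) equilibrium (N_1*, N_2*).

N_1* ≈ 423, N_2* ≈ 103

Setting both brackets to zero gives the nullclines N_1 + 0.334N_2 = 458 and 0.372N_1 + N_2 = 261.
Substituting N_2 = 261 - 0.372N_1 into the first: N_1(1 - 0.334·0.372) = 458 - 0.334·261.
So N_1* = 371/0.876 = 423, and then N_2* = 261 - 0.372·423 = 103.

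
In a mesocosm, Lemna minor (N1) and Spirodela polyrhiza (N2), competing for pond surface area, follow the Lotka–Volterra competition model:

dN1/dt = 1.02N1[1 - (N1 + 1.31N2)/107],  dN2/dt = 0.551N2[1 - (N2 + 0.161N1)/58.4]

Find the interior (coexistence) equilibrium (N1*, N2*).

Setting both brackets to zero gives the nullclines N1 + 1.31N2 = 107 and 0.161N1 + N2 = 58.4.
Substituting N2 = 58.4 - 0.161N1 into the first: N1(1 - 1.31·0.161) = 107 - 1.31·58.4.
So N1* = 30.5/0.789 = 38.6, and then N2* = 58.4 - 0.161·38.6 = 52.2.

N1* ≈ 38.6, N2* ≈ 52.2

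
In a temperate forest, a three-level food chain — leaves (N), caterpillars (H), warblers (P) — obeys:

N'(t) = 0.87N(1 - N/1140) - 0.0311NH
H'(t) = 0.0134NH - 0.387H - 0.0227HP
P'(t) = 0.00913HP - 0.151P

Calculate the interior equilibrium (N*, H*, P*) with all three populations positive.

From dP/dt = 0: 0.00913H* = 0.151, so H* = 16.5.
From dN/dt = 0: 0.87(1 - N*/1140) = 0.0311·16.5, giving N* = 1140·(1 - 0.591) = 466.
From dH/dt = 0: 0.0134·466 - 0.387 = 0.0227P*, so P* = 5.86/0.0227 = 258.

N* ≈ 466, H* ≈ 16.5, P* ≈ 258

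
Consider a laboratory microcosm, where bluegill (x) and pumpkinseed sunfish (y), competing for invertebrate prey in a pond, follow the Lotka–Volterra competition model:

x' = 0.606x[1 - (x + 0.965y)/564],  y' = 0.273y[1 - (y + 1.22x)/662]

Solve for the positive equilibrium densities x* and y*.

x* ≈ 422, y* ≈ 147

Setting both brackets to zero gives the nullclines x + 0.965y = 564 and 1.22x + y = 662.
Substituting y = 662 - 1.22x into the first: x(1 - 0.965·1.22) = 564 - 0.965·662.
So x* = -74.8/-0.177 = 422, and then y* = 662 - 1.22·422 = 147.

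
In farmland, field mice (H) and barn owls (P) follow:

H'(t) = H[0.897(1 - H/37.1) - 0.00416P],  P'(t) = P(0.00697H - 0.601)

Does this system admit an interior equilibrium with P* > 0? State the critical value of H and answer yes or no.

The predator equation gives dP/dt > 0 only when H > 0.601/0.00697 = 86.2.
Without the predator, H → K = 37.1. Since 37.1 < 86.2, the predator cannot invade.

Threshold H = 86.2; K < 86.2, so no, the predator goes extinct.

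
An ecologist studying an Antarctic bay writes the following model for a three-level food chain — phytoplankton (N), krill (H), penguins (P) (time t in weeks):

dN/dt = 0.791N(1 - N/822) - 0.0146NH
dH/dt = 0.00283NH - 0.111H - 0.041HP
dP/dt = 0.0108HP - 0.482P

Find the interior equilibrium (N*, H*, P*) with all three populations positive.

N* ≈ 145, H* ≈ 44.6, P* ≈ 7.29

From dP/dt = 0: 0.0108H* = 0.482, so H* = 44.6.
From dN/dt = 0: 0.791(1 - N*/822) = 0.0146·44.6, giving N* = 822·(1 - 0.824) = 145.
From dH/dt = 0: 0.00283·145 - 0.111 = 0.041P*, so P* = 0.299/0.041 = 7.29.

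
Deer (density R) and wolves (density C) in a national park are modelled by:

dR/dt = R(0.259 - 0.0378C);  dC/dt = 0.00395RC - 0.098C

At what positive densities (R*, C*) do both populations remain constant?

R* ≈ 24.8, C* ≈ 6.85

Set dC/dt = 0 with C > 0: 0.00395R - 0.098 = 0, so R* = 0.098/0.00395 = 24.8.
Set dR/dt = 0 with R > 0: 0.259 - 0.0378C = 0, so C* = 0.259/0.0378 = 6.85.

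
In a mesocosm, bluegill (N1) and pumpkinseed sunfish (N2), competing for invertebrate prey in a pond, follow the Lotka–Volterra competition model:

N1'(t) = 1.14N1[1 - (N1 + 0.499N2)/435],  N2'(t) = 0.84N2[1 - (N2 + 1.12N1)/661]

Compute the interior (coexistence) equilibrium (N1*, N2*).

Setting both brackets to zero gives the nullclines N1 + 0.499N2 = 435 and 1.12N1 + N2 = 661.
Substituting N2 = 661 - 1.12N1 into the first: N1(1 - 0.499·1.12) = 435 - 0.499·661.
So N1* = 105/0.441 = 238, and then N2* = 661 - 1.12·238 = 394.

N1* ≈ 238, N2* ≈ 394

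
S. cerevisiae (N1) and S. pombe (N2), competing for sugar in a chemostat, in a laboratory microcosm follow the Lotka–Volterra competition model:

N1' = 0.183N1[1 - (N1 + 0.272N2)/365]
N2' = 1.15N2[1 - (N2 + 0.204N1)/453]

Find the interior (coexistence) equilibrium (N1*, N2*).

N1* ≈ 256, N2* ≈ 401

Setting both brackets to zero gives the nullclines N1 + 0.272N2 = 365 and 0.204N1 + N2 = 453.
Substituting N2 = 453 - 0.204N1 into the first: N1(1 - 0.272·0.204) = 365 - 0.272·453.
So N1* = 242/0.945 = 256, and then N2* = 453 - 0.204·256 = 401.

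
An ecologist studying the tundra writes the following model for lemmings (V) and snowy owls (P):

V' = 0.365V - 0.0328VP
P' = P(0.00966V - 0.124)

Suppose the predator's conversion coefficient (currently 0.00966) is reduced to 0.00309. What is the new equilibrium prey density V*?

At the interior fixed point, setting dP/dt = 0 with P > 0 fixes V* = (predator death rate)/(VP coefficient) — independent of the other coefficients.
With the change, V* = 0.124/0.00309 = 40.1; it rises from 12.8.

V* ≈ 40.1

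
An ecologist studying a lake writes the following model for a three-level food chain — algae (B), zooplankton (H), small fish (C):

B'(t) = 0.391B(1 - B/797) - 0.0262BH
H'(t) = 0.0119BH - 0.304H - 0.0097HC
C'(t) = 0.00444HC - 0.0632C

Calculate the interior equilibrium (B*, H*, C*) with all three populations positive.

From dC/dt = 0: 0.00444H* = 0.0632, so H* = 14.2.
From dB/dt = 0: 0.391(1 - B*/797) = 0.0262·14.2, giving B* = 797·(1 - 0.954) = 36.8.
From dH/dt = 0: 0.0119·36.8 - 0.304 = 0.0097C*, so C* = 0.134/0.0097 = 13.8.

B* ≈ 36.8, H* ≈ 14.2, C* ≈ 13.8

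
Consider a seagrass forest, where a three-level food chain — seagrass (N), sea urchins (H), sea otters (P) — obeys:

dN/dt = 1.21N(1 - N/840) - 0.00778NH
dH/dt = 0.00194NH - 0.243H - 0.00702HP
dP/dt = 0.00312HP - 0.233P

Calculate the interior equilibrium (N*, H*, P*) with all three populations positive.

N* ≈ 437, H* ≈ 74.7, P* ≈ 86.1

From dP/dt = 0: 0.00312H* = 0.233, so H* = 74.7.
From dN/dt = 0: 1.21(1 - N*/840) = 0.00778·74.7, giving N* = 840·(1 - 0.48) = 437.
From dH/dt = 0: 0.00194·437 - 0.243 = 0.00702P*, so P* = 0.604/0.00702 = 86.1.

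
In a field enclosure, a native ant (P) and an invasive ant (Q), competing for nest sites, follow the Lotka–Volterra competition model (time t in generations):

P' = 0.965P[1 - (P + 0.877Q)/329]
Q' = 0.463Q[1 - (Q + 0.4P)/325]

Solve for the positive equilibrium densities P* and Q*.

P* ≈ 67.7, Q* ≈ 298

Setting both brackets to zero gives the nullclines P + 0.877Q = 329 and 0.4P + Q = 325.
Substituting Q = 325 - 0.4P into the first: P(1 - 0.877·0.4) = 329 - 0.877·325.
So P* = 44/0.649 = 67.7, and then Q* = 325 - 0.4·67.7 = 298.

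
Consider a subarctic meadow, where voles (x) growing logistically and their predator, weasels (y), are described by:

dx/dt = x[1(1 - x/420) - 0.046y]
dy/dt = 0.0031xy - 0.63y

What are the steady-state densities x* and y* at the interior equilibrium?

x* ≈ 203, y* ≈ 11.2

From dy/dt = 0 with y > 0: 0.0031x* = 0.63, so x* = 203.
Substitute into dx/dt = 0: 1(1 - 203/420) = 0.046y*.
The bracket is 0.516, giving y* = 0.516/0.046 = 11.2.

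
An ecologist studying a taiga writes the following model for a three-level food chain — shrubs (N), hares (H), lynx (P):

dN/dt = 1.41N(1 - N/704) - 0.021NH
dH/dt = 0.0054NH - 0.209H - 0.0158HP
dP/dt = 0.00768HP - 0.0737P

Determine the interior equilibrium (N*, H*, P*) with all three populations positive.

N* ≈ 603, H* ≈ 9.6, P* ≈ 193

From dP/dt = 0: 0.00768H* = 0.0737, so H* = 9.6.
From dN/dt = 0: 1.41(1 - N*/704) = 0.021·9.6, giving N* = 704·(1 - 0.143) = 603.
From dH/dt = 0: 0.0054·603 - 0.209 = 0.0158P*, so P* = 3.05/0.0158 = 193.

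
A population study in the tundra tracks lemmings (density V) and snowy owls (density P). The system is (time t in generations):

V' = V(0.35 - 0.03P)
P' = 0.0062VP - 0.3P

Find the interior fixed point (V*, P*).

V* ≈ 48.4, P* ≈ 11.7

Set dP/dt = 0 with P > 0: 0.0062V - 0.3 = 0, so V* = 0.3/0.0062 = 48.4.
Set dV/dt = 0 with V > 0: 0.35 - 0.03P = 0, so P* = 0.35/0.03 = 11.7.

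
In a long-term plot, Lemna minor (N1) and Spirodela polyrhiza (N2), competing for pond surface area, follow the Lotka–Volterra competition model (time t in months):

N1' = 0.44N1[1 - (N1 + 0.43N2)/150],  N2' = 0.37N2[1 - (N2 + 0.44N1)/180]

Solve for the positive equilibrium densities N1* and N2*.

N1* ≈ 89.5, N2* ≈ 141

Setting both brackets to zero gives the nullclines N1 + 0.43N2 = 150 and 0.44N1 + N2 = 180.
Substituting N2 = 180 - 0.44N1 into the first: N1(1 - 0.43·0.44) = 150 - 0.43·180.
So N1* = 72.6/0.811 = 89.5, and then N2* = 180 - 0.44·89.5 = 141.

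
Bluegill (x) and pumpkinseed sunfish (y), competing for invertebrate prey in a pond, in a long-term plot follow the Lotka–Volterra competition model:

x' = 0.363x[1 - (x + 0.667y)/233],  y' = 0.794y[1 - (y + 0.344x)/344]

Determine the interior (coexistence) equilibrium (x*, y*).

Setting both brackets to zero gives the nullclines x + 0.667y = 233 and 0.344x + y = 344.
Substituting y = 344 - 0.344x into the first: x(1 - 0.667·0.344) = 233 - 0.667·344.
So x* = 3.55/0.771 = 4.61, and then y* = 344 - 0.344·4.61 = 342.

x* ≈ 4.61, y* ≈ 342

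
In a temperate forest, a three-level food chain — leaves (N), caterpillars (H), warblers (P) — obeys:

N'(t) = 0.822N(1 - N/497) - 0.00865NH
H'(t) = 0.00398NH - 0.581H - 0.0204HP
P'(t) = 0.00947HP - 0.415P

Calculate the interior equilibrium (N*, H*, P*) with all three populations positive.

N* ≈ 268, H* ≈ 43.8, P* ≈ 23.8

From dP/dt = 0: 0.00947H* = 0.415, so H* = 43.8.
From dN/dt = 0: 0.822(1 - N*/497) = 0.00865·43.8, giving N* = 497·(1 - 0.461) = 268.
From dH/dt = 0: 0.00398·268 - 0.581 = 0.0204P*, so P* = 0.485/0.0204 = 23.8.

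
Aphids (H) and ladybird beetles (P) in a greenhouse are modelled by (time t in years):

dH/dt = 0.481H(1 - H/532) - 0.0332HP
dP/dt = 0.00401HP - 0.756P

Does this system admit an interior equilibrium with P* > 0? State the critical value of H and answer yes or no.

The predator equation gives dP/dt > 0 only when H > 0.756/0.00401 = 189.
Without the predator, H → K = 532. Since 532 > 189, the predator can invade and persist.

Threshold H = 189; K > 189, so yes, the predator persists.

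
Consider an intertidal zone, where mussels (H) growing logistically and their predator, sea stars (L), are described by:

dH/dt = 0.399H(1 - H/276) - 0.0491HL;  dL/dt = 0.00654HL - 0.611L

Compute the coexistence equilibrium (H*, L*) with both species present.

H* ≈ 93.4, L* ≈ 5.38

From dL/dt = 0 with L > 0: 0.00654H* = 0.611, so H* = 93.4.
Substitute into dH/dt = 0: 0.399(1 - 93.4/276) = 0.0491L*.
The bracket is 0.662, giving L* = 0.264/0.0491 = 5.38.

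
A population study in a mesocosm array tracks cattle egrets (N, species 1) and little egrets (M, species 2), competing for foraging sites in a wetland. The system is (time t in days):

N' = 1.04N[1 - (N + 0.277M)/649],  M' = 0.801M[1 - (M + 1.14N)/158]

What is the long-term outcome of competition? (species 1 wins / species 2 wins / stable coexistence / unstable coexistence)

species 1 excludes species 2

Compare the nullcline intercepts: K1/α12 = 649/0.277 = 2340 > K2 = 158; K2/α21 = 158/1.14 = 139 < K1 = 649.
Since the inequalities point opposite ways, species 1 can invade but species 2 cannot.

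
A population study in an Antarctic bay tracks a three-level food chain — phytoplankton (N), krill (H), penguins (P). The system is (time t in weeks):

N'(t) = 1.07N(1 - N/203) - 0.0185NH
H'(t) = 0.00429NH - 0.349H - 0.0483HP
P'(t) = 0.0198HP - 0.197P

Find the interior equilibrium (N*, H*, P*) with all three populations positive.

N* ≈ 168, H* ≈ 9.95, P* ≈ 7.7

From dP/dt = 0: 0.0198H* = 0.197, so H* = 9.95.
From dN/dt = 0: 1.07(1 - N*/203) = 0.0185·9.95, giving N* = 203·(1 - 0.172) = 168.
From dH/dt = 0: 0.00429·168 - 0.349 = 0.0483P*, so P* = 0.372/0.0483 = 7.7.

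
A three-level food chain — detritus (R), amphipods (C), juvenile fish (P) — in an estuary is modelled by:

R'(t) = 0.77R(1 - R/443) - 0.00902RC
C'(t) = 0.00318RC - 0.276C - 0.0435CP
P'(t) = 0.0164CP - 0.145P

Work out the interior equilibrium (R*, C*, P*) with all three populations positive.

R* ≈ 397, C* ≈ 8.84, P* ≈ 22.7

From dP/dt = 0: 0.0164C* = 0.145, so C* = 8.84.
From dR/dt = 0: 0.77(1 - R*/443) = 0.00902·8.84, giving R* = 443·(1 - 0.104) = 397.
From dC/dt = 0: 0.00318·397 - 0.276 = 0.0435P*, so P* = 0.987/0.0435 = 22.7.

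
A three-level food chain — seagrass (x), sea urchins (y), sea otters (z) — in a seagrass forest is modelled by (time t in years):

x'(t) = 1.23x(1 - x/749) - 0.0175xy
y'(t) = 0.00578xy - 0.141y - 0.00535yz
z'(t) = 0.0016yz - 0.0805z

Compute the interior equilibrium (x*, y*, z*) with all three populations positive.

x* ≈ 213, y* ≈ 50.3, z* ≈ 204

From dz/dt = 0: 0.0016y* = 0.0805, so y* = 50.3.
From dx/dt = 0: 1.23(1 - x*/749) = 0.0175·50.3, giving x* = 749·(1 - 0.716) = 213.
From dy/dt = 0: 0.00578·213 - 0.141 = 0.00535z*, so z* = 1.09/0.00535 = 204.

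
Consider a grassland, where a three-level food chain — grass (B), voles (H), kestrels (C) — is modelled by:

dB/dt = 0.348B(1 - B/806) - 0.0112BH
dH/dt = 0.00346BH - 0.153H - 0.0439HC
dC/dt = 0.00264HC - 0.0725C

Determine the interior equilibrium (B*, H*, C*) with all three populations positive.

From dC/dt = 0: 0.00264H* = 0.0725, so H* = 27.5.
From dB/dt = 0: 0.348(1 - B*/806) = 0.0112·27.5, giving B* = 806·(1 - 0.884) = 93.6.
From dH/dt = 0: 0.00346·93.6 - 0.153 = 0.0439C*, so C* = 0.171/0.0439 = 3.89.

B* ≈ 93.6, H* ≈ 27.5, C* ≈ 3.89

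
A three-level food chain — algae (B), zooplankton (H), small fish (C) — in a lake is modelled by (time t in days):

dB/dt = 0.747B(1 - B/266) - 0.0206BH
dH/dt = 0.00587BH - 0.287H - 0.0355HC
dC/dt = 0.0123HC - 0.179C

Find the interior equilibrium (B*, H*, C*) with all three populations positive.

From dC/dt = 0: 0.0123H* = 0.179, so H* = 14.6.
From dB/dt = 0: 0.747(1 - B*/266) = 0.0206·14.6, giving B* = 266·(1 - 0.401) = 159.
From dH/dt = 0: 0.00587·159 - 0.287 = 0.0355C*, so C* = 0.648/0.0355 = 18.2.

B* ≈ 159, H* ≈ 14.6, C* ≈ 18.2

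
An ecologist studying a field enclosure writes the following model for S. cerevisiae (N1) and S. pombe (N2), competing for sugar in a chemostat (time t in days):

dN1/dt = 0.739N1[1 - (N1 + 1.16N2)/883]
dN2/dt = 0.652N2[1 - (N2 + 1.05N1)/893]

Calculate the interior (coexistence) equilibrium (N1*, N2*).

N1* ≈ 701, N2* ≈ 157

Setting both brackets to zero gives the nullclines N1 + 1.16N2 = 883 and 1.05N1 + N2 = 893.
Substituting N2 = 893 - 1.05N1 into the first: N1(1 - 1.16·1.05) = 883 - 1.16·893.
So N1* = -153/-0.218 = 701, and then N2* = 893 - 1.05·701 = 157.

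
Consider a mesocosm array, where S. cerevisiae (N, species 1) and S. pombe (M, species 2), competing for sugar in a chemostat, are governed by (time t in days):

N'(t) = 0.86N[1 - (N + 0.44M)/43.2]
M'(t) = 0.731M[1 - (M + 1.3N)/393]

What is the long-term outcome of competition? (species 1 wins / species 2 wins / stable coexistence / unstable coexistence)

species 2 excludes species 1

Compare the nullcline intercepts: K1/α12 = 43.2/0.44 = 98.2 < K2 = 393; K2/α21 = 393/1.3 = 302 > K1 = 43.2.
Since the inequalities point opposite ways, species 2 can invade but species 1 cannot.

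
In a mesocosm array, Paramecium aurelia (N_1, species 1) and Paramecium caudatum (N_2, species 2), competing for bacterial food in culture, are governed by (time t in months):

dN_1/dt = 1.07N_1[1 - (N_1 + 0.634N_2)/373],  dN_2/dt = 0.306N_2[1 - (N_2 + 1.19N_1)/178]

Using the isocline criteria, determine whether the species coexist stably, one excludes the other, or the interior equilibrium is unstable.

Compare the nullcline intercepts: K1/α12 = 373/0.634 = 588 > K2 = 178; K2/α21 = 178/1.19 = 150 < K1 = 373.
Since the inequalities point opposite ways, species 1 can invade but species 2 cannot.

species 1 excludes species 2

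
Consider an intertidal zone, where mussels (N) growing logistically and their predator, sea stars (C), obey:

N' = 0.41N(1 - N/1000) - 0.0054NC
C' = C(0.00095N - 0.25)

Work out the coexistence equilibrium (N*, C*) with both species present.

From dC/dt = 0 with C > 0: 0.00095N* = 0.25, so N* = 263.
Substitute into dN/dt = 0: 0.41(1 - 263/1000) = 0.0054C*.
The bracket is 0.737, giving C* = 0.302/0.0054 = 55.9.

N* ≈ 263, C* ≈ 55.9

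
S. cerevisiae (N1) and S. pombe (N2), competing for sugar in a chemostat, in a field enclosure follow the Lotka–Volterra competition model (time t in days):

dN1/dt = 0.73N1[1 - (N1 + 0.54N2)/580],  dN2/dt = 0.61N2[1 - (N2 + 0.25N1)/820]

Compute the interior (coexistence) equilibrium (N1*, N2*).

N1* ≈ 159, N2* ≈ 780

Setting both brackets to zero gives the nullclines N1 + 0.54N2 = 580 and 0.25N1 + N2 = 820.
Substituting N2 = 820 - 0.25N1 into the first: N1(1 - 0.54·0.25) = 580 - 0.54·820.
So N1* = 137/0.865 = 159, and then N2* = 820 - 0.25·159 = 780.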